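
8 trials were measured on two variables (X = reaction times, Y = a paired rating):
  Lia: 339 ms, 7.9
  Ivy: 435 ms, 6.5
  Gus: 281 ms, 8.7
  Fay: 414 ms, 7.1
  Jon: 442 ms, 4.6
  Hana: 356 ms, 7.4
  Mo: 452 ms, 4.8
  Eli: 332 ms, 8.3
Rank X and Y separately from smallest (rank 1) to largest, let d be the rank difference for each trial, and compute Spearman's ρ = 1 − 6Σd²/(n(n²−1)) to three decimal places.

-0.976

Ranks of variable 1: 3, 6, 1, 5, 7, 4, 8, 2
Ranks of variable 2: 6, 3, 8, 4, 1, 5, 2, 7
d = r₁ − r₂: -3, 3, -7, 1, 6, -1, 6, -5
d²: 9, 9, 49, 1, 36, 1, 36, 25; Σd² = 166
ρ = 1 − 6·166/(8·63) = 1 − 996/504 = -0.976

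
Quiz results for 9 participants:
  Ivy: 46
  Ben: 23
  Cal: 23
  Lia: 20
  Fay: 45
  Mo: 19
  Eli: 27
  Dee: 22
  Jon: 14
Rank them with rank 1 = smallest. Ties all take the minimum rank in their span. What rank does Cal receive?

Sorted (ascending): 14, 19, 20, 22, 23, 23, 27, 45, 46
The 2 values of 23 occupy positions 5–6 → each gets rank 5.
Cal has value 23 → rank 5.

5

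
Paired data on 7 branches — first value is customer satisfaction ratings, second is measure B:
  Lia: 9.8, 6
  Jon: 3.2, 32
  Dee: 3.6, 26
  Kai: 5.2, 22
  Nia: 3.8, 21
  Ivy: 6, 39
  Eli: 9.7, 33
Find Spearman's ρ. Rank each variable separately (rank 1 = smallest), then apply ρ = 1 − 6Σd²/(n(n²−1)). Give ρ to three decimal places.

Ranks of variable 1: 7, 1, 2, 4, 3, 5, 6
Ranks of variable 2: 1, 5, 4, 3, 2, 7, 6
d = r₁ − r₂: 6, -4, -2, 1, 1, -2, 0
d²: 36, 16, 4, 1, 1, 4, 0; Σd² = 62
ρ = 1 − 6·62/(7·48) = 1 − 372/336 = -0.107

-0.107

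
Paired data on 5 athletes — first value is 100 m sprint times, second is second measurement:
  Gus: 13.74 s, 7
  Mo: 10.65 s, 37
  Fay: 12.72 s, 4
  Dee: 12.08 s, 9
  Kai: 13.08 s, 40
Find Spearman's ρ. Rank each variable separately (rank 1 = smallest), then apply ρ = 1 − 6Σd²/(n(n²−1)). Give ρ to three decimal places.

-0.200

Ranks of variable 1: 5, 1, 3, 2, 4
Ranks of variable 2: 2, 4, 1, 3, 5
d = r₁ − r₂: 3, -3, 2, -1, -1
d²: 9, 9, 4, 1, 1; Σd² = 24
ρ = 1 − 6·24/(5·24) = 1 − 144/120 = -0.200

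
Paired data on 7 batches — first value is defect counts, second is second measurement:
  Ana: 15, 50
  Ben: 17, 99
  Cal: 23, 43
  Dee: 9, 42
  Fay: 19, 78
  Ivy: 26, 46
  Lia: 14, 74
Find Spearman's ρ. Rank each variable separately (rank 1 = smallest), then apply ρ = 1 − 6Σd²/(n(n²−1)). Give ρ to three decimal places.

Ranks of variable 1: 3, 4, 6, 1, 5, 7, 2
Ranks of variable 2: 4, 7, 2, 1, 6, 3, 5
d = r₁ − r₂: -1, -3, 4, 0, -1, 4, -3
d²: 1, 9, 16, 0, 1, 16, 9; Σd² = 52
ρ = 1 − 6·52/(7·48) = 1 − 312/336 = 0.071

0.071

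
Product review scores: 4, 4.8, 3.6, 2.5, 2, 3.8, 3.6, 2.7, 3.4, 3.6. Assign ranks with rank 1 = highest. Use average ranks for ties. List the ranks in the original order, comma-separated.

2, 1, 5, 9, 10, 3, 5, 8, 7, 5

Sorted (descending): 4.8, 4, 3.8, 3.6, 3.6, 3.6, 3.4, 2.7, 2.5, 2
The 3 values of 3.6 occupy positions 4–6 → average rank 5.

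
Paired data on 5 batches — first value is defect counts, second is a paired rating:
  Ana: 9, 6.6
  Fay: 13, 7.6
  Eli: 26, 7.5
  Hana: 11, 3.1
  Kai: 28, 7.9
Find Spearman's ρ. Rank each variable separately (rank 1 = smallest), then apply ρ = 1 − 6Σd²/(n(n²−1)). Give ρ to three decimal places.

Ranks of variable 1: 1, 3, 4, 2, 5
Ranks of variable 2: 2, 4, 3, 1, 5
d = r₁ − r₂: -1, -1, 1, 1, 0
d²: 1, 1, 1, 1, 0; Σd² = 4
ρ = 1 − 6·4/(5·24) = 1 − 24/120 = 0.800

0.800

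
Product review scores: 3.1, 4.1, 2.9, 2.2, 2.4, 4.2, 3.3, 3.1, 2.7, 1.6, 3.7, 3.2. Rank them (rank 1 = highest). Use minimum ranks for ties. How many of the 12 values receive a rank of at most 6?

7

Sorted (descending): 4.2, 4.1, 3.7, 3.3, 3.2, 3.1, 3.1, 2.9, 2.7, 2.4, 2.2, 1.6
The 2 values of 3.1 occupy positions 6–7 → each gets rank 6.
Ranks ≤ 6: {1, 2, 3, 4, 5, 6, 6} → 7 values.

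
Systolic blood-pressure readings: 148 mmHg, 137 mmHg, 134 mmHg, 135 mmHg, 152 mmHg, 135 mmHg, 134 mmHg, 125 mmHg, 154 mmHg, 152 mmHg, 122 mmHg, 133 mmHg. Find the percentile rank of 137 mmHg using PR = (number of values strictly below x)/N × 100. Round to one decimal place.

58.3

N = 12.
Strictly below 137: 7. Equal to 137: 1.
PR = 7/12 × 100 = 58.3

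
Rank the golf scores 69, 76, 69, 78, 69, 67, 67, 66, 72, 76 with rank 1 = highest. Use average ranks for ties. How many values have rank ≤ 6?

Sorted (descending): 78, 76, 76, 72, 69, 69, 69, 67, 67, 66
The 2 values of 76 occupy positions 2–3 → average rank (2+3)/2 = 2.5.
The 3 values of 69 occupy positions 5–7 → average rank 6.
The 2 values of 67 occupy positions 8–9 → average rank (8+9)/2 = 8.5.
Ranks ≤ 6: {1, 2.5, 2.5, 4, 6, 6, 6} → 7 values.

7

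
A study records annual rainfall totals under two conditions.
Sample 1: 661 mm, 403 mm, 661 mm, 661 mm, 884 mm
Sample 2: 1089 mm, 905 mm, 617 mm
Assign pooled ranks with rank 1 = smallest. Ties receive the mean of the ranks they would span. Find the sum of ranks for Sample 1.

19

Sorted (ascending): 403, 617, 661, 661, 661, 884, 905, 1089
The 3 values of 661 occupy positions 3–5 → average rank 4.
Sample 1 values → pooled ranks: 661→4, 403→1, 661→4, 661→4, 884→6
Rank sum = 4 + 1 + 4 + 4 + 6 = 19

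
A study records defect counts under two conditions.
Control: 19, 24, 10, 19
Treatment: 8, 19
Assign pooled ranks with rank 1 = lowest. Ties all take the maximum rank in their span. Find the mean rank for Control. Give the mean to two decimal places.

Sorted (ascending): 8, 10, 19, 19, 19, 24
The 3 values of 19 occupy positions 3–5 → each gets rank 5.
Control values → pooled ranks: 19→5, 24→6, 10→2, 19→5
Mean rank = (5 + 6 + 2 + 5) / 4 = 4.50

4.50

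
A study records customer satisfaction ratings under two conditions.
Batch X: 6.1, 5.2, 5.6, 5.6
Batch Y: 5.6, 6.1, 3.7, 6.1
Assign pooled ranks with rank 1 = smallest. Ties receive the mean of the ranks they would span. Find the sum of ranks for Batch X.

Sorted (ascending): 3.7, 5.2, 5.6, 5.6, 5.6, 6.1, 6.1, 6.1
The 3 values of 5.6 occupy positions 3–5 → average rank 4.
The 3 values of 6.1 occupy positions 6–8 → average rank 7.
Batch X values → pooled ranks: 6.1→7, 5.2→2, 5.6→4, 5.6→4
Rank sum = 7 + 2 + 4 + 4 = 17

17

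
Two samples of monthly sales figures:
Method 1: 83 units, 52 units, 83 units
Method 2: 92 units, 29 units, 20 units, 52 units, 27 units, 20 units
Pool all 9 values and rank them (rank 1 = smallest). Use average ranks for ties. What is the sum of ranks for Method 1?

Sorted (ascending): 20, 20, 27, 29, 52, 52, 83, 83, 92
The 2 values of 20 occupy positions 1–2 → average rank (1+2)/2 = 1.5.
The 2 values of 52 occupy positions 5–6 → average rank (5+6)/2 = 5.5.
The 2 values of 83 occupy positions 7–8 → average rank (7+8)/2 = 7.5.
Method 1 values → pooled ranks: 83→7.5, 52→5.5, 83→7.5
Rank sum = 7.5 + 5.5 + 7.5 = 20.5

20.5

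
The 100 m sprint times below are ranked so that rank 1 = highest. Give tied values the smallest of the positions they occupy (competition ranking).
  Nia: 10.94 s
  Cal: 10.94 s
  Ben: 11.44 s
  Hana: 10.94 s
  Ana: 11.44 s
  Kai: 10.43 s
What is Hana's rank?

3

Sorted (descending): 11.44, 11.44, 10.94, 10.94, 10.94, 10.43
The 2 values of 11.44 occupy positions 1–2 → each gets rank 1.
The 3 values of 10.94 occupy positions 3–5 → each gets rank 3.
Hana has value 10.94 s → rank 3.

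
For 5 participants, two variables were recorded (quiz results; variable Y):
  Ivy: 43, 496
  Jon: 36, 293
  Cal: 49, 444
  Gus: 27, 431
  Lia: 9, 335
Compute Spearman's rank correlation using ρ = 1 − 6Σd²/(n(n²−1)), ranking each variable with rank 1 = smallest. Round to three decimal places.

0.600

Ranks of variable 1: 4, 3, 5, 2, 1
Ranks of variable 2: 5, 1, 4, 3, 2
d = r₁ − r₂: -1, 2, 1, -1, -1
d²: 1, 4, 1, 1, 1; Σd² = 8
ρ = 1 − 6·8/(5·24) = 1 − 48/120 = 0.600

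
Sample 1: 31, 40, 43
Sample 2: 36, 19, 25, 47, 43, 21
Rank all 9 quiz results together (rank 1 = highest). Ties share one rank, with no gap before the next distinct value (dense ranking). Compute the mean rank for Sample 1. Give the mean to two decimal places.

3.33

Sorted (descending): 47, 43, 43, 40, 36, 31, 25, 21, 19
The 2 values of 43 share dense rank 2.
Remaining distinct values take the next consecutive integers.
Sample 1 values → pooled ranks: 31→5, 40→3, 43→2
Mean rank = (5 + 3 + 2) / 3 = 3.33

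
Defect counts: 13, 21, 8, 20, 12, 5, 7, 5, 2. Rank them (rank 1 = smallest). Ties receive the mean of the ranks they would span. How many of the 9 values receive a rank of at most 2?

1

Sorted (ascending): 2, 5, 5, 7, 8, 12, 13, 20, 21
The 2 values of 5 occupy positions 2–3 → average rank (2+3)/2 = 2.5.
Ranks ≤ 2: {1} → 1 value.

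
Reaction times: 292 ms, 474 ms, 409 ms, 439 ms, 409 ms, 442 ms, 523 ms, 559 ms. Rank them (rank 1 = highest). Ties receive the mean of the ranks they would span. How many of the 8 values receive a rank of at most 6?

5

Sorted (descending): 559, 523, 474, 442, 439, 409, 409, 292
The 2 values of 409 occupy positions 6–7 → average rank (6+7)/2 = 6.5.
Ranks ≤ 6: {1, 2, 3, 4, 5} → 5 values.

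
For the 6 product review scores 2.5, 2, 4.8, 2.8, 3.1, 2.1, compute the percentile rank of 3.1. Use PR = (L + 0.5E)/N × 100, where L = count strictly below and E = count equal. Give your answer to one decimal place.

75.0

N = 6.
Strictly below 3.1: 4. Equal to 3.1: 1.
PR = (4 + 0.5·1)/6 × 100 = 75.0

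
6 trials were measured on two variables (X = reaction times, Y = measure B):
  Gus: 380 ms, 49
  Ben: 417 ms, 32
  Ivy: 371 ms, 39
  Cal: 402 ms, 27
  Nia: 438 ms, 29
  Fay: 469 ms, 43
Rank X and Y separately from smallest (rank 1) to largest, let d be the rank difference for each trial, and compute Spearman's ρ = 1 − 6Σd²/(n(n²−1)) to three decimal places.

-0.143

Ranks of variable 1: 2, 4, 1, 3, 5, 6
Ranks of variable 2: 6, 3, 4, 1, 2, 5
d = r₁ − r₂: -4, 1, -3, 2, 3, 1
d²: 16, 1, 9, 4, 9, 1; Σd² = 40
ρ = 1 − 6·40/(6·35) = 1 − 240/210 = -0.143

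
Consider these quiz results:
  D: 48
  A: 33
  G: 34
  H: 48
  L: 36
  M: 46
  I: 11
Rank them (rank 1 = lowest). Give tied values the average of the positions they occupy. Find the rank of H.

6.5

Sorted (ascending): 11, 33, 34, 36, 46, 48, 48
The 2 values of 48 occupy positions 6–7 → average rank (6+7)/2 = 6.5.
H has value 48 → rank 6.5.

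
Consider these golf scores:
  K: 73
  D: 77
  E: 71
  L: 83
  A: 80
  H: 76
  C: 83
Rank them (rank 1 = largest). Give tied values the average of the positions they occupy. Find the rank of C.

Sorted (descending): 83, 83, 80, 77, 76, 73, 71
The 2 values of 83 occupy positions 1–2 → average rank (1+2)/2 = 1.5.
C has value 83 → rank 1.5.

1.5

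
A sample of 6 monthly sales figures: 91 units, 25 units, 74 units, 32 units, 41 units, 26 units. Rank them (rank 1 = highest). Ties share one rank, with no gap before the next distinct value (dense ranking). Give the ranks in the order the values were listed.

1, 6, 2, 4, 3, 5

Sorted (descending): 91, 74, 41, 32, 26, 25
No ties — each value takes its position as its rank.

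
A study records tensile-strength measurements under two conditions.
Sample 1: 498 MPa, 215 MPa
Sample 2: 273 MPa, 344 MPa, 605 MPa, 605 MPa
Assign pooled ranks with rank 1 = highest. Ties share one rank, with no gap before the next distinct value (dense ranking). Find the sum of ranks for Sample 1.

7

Sorted (descending): 605, 605, 498, 344, 273, 215
The 2 values of 605 share dense rank 1.
Remaining distinct values take the next consecutive integers.
Sample 1 values → pooled ranks: 498→2, 215→5
Rank sum = 2 + 5 = 7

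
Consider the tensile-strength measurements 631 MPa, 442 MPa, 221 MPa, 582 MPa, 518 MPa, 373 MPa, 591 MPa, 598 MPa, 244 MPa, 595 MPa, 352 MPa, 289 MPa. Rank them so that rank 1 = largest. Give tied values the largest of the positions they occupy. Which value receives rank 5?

Sorted (descending): 631, 598, 595, 591, 582, 518, 442, 373, 352, 289, 244, 221
No ties — each value takes its position as its rank.
Rank 5 → value 582.

582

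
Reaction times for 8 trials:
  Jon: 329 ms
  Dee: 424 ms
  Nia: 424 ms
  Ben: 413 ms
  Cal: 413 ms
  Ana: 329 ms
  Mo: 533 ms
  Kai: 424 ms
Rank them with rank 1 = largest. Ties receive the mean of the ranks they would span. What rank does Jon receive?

7.5

Sorted (descending): 533, 424, 424, 424, 413, 413, 329, 329
The 3 values of 424 occupy positions 2–4 → average rank 3.
The 2 values of 413 occupy positions 5–6 → average rank (5+6)/2 = 5.5.
The 2 values of 329 occupy positions 7–8 → average rank (7+8)/2 = 7.5.
Jon has value 329 ms → rank 7.5.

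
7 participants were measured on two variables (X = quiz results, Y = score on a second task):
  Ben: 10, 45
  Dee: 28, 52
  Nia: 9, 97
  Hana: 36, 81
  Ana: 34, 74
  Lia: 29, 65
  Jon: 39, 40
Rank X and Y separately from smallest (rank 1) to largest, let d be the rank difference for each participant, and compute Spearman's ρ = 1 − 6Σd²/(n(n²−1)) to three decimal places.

-0.286

Ranks of variable 1: 2, 3, 1, 6, 5, 4, 7
Ranks of variable 2: 2, 3, 7, 6, 5, 4, 1
d = r₁ − r₂: 0, 0, -6, 0, 0, 0, 6
d²: 0, 0, 36, 0, 0, 0, 36; Σd² = 72
ρ = 1 − 6·72/(7·48) = 1 − 432/336 = -0.286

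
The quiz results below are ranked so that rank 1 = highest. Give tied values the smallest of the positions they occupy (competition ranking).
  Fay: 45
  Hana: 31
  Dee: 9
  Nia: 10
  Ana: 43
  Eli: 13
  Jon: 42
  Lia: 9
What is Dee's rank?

Sorted (descending): 45, 43, 42, 31, 13, 10, 9, 9
The 2 values of 9 occupy positions 7–8 → each gets rank 7.
Dee has value 9 → rank 7.

7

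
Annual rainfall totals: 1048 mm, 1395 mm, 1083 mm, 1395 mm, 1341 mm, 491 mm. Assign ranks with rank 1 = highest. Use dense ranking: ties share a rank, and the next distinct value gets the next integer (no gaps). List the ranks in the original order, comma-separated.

4, 1, 3, 1, 2, 5

Sorted (descending): 1395, 1395, 1341, 1083, 1048, 491
The 2 values of 1395 share dense rank 1.
Remaining distinct values take the next consecutive integers.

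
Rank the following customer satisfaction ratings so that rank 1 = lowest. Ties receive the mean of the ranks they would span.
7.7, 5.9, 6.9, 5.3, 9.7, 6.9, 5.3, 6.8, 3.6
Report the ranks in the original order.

Sorted (ascending): 3.6, 5.3, 5.3, 5.9, 6.8, 6.9, 6.9, 7.7, 9.7
The 2 values of 5.3 occupy positions 2–3 → average rank (2+3)/2 = 2.5.
The 2 values of 6.9 occupy positions 6–7 → average rank (6+7)/2 = 6.5.

8, 4, 6.5, 2.5, 9, 6.5, 2.5, 5, 1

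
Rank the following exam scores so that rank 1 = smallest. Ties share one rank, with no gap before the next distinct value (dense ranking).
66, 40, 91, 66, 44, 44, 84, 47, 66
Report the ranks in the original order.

4, 1, 6, 4, 2, 2, 5, 3, 4

Sorted (ascending): 40, 44, 44, 47, 66, 66, 66, 84, 91
The 2 values of 44 share dense rank 2.
The 3 values of 66 share dense rank 4.
Remaining distinct values take the next consecutive integers.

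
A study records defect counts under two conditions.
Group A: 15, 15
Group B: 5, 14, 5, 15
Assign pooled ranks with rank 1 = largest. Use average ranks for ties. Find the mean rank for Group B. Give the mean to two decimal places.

4.25

Sorted (descending): 15, 15, 15, 14, 5, 5
The 3 values of 15 occupy positions 1–3 → average rank 2.
The 2 values of 5 occupy positions 5–6 → average rank (5+6)/2 = 5.5.
Group B values → pooled ranks: 5→5.5, 14→4, 5→5.5, 15→2
Mean rank = (5.5 + 4 + 5.5 + 2) / 4 = 4.25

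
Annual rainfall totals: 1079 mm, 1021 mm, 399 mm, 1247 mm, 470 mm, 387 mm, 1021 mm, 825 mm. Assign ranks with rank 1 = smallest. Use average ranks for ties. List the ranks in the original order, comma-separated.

Sorted (ascending): 387, 399, 470, 825, 1021, 1021, 1079, 1247
The 2 values of 1021 occupy positions 5–6 → average rank (5+6)/2 = 5.5.

7, 5.5, 2, 8, 3, 1, 5.5, 4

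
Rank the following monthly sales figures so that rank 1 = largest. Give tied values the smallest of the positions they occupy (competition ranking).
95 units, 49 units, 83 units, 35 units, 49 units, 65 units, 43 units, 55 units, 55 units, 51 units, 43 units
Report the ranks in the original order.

1, 7, 2, 11, 7, 3, 9, 4, 4, 6, 9

Sorted (descending): 95, 83, 65, 55, 55, 51, 49, 49, 43, 43, 35
The 2 values of 55 occupy positions 4–5 → each gets rank 4.
The 2 values of 49 occupy positions 7–8 → each gets rank 7.
The 2 values of 43 occupy positions 9–10 → each gets rank 9.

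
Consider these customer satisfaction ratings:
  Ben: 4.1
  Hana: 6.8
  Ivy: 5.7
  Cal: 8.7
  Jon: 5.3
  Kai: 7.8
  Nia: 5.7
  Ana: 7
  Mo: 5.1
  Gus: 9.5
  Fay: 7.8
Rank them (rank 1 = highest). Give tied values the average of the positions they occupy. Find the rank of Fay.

Sorted (descending): 9.5, 8.7, 7.8, 7.8, 7, 6.8, 5.7, 5.7, 5.3, 5.1, 4.1
The 2 values of 7.8 occupy positions 3–4 → average rank (3+4)/2 = 3.5.
The 2 values of 5.7 occupy positions 7–8 → average rank (7+8)/2 = 7.5.
Fay has value 7.8 → rank 3.5.

3.5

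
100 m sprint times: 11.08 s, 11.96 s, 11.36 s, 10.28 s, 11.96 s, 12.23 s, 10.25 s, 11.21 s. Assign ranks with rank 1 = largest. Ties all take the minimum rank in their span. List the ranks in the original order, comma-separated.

6, 2, 4, 7, 2, 1, 8, 5

Sorted (descending): 12.23, 11.96, 11.96, 11.36, 11.21, 11.08, 10.28, 10.25
The 2 values of 11.96 occupy positions 2–3 → each gets rank 2.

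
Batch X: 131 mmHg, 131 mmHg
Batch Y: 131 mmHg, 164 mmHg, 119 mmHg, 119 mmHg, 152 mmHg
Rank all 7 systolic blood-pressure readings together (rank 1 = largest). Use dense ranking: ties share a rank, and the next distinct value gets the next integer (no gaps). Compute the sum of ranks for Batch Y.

14

Sorted (descending): 164, 152, 131, 131, 131, 119, 119
The 3 values of 131 share dense rank 3.
The 2 values of 119 share dense rank 4.
Remaining distinct values take the next consecutive integers.
Batch Y values → pooled ranks: 131→3, 164→1, 119→4, 119→4, 152→2
Rank sum = 3 + 1 + 4 + 4 + 2 = 14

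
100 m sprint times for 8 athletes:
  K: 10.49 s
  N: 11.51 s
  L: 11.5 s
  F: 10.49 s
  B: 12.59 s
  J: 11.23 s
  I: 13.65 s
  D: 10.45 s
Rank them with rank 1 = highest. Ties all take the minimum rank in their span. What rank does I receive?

Sorted (descending): 13.65, 12.59, 11.51, 11.5, 11.23, 10.49, 10.49, 10.45
The 2 values of 10.49 occupy positions 6–7 → each gets rank 6.
I has value 13.65 s → rank 1.

1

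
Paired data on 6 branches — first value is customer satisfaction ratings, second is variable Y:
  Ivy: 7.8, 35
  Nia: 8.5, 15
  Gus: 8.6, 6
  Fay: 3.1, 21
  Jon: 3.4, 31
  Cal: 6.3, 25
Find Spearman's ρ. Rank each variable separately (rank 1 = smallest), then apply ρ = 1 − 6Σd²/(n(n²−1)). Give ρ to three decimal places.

Ranks of variable 1: 4, 5, 6, 1, 2, 3
Ranks of variable 2: 6, 2, 1, 3, 5, 4
d = r₁ − r₂: -2, 3, 5, -2, -3, -1
d²: 4, 9, 25, 4, 9, 1; Σd² = 52
ρ = 1 − 6·52/(6·35) = 1 − 312/210 = -0.486

-0.486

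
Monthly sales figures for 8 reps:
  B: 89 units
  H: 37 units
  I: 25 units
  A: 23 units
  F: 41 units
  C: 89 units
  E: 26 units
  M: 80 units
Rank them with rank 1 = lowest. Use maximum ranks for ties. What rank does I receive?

2

Sorted (ascending): 23, 25, 26, 37, 41, 80, 89, 89
The 2 values of 89 occupy positions 7–8 → each gets rank 8.
I has value 25 units → rank 2.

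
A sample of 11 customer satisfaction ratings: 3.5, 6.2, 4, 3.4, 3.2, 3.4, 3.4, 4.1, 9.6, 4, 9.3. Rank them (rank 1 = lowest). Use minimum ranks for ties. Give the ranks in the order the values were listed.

5, 9, 6, 2, 1, 2, 2, 8, 11, 6, 10

Sorted (ascending): 3.2, 3.4, 3.4, 3.4, 3.5, 4, 4, 4.1, 6.2, 9.3, 9.6
The 3 values of 3.4 occupy positions 2–4 → each gets rank 2.
The 2 values of 4 occupy positions 6–7 → each gets rank 6.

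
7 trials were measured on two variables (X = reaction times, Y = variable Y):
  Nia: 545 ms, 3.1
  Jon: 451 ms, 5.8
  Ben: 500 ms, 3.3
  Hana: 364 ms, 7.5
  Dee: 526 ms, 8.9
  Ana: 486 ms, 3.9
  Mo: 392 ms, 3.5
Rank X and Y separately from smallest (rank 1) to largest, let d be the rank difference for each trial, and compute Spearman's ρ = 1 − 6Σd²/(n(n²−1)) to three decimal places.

-0.357

Ranks of variable 1: 7, 3, 5, 1, 6, 4, 2
Ranks of variable 2: 1, 5, 2, 6, 7, 4, 3
d = r₁ − r₂: 6, -2, 3, -5, -1, 0, -1
d²: 36, 4, 9, 25, 1, 0, 1; Σd² = 76
ρ = 1 − 6·76/(7·48) = 1 − 456/336 = -0.357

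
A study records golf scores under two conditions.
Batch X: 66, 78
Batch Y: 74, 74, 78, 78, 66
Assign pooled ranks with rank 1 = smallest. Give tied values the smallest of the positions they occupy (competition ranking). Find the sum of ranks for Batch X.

Sorted (ascending): 66, 66, 74, 74, 78, 78, 78
The 2 values of 66 occupy positions 1–2 → each gets rank 1.
The 2 values of 74 occupy positions 3–4 → each gets rank 3.
The 3 values of 78 occupy positions 5–7 → each gets rank 5.
Batch X values → pooled ranks: 66→1, 78→5
Rank sum = 1 + 5 = 6

6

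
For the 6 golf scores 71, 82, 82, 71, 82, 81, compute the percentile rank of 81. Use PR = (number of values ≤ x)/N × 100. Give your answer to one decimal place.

N = 6.
Strictly below 81: 2. Equal to 81: 1.
PR = 3/6 × 100 = 50.0

50.0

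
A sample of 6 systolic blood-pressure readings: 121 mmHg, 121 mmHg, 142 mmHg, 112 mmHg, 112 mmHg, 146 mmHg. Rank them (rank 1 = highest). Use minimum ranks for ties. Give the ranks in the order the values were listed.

Sorted (descending): 146, 142, 121, 121, 112, 112
The 2 values of 121 occupy positions 3–4 → each gets rank 3.
The 2 values of 112 occupy positions 5–6 → each gets rank 5.

3, 3, 2, 5, 5, 1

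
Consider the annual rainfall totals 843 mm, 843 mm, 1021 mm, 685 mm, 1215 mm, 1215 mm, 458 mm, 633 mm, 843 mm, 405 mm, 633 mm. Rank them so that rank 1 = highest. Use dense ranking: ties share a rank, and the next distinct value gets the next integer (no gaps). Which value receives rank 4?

Sorted (descending): 1215, 1215, 1021, 843, 843, 843, 685, 633, 633, 458, 405
The 2 values of 1215 share dense rank 1.
The 3 values of 843 share dense rank 3.
The 2 values of 633 share dense rank 5.
Remaining distinct values take the next consecutive integers.
Rank 4 → value 685.

685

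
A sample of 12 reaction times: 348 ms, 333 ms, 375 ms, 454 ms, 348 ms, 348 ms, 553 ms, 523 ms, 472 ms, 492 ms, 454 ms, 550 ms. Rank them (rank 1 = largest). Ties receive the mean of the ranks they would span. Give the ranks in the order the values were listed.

Sorted (descending): 553, 550, 523, 492, 472, 454, 454, 375, 348, 348, 348, 333
The 2 values of 454 occupy positions 6–7 → average rank (6+7)/2 = 6.5.
The 3 values of 348 occupy positions 9–11 → average rank 10.

10, 12, 8, 6.5, 10, 10, 1, 3, 5, 4, 6.5, 2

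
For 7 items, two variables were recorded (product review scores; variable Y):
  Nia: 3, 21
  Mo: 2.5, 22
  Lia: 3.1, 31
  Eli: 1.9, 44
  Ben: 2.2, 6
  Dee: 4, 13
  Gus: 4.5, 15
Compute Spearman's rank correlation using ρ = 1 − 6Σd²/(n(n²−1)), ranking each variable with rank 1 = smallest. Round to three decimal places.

Ranks of variable 1: 4, 3, 5, 1, 2, 6, 7
Ranks of variable 2: 4, 5, 6, 7, 1, 2, 3
d = r₁ − r₂: 0, -2, -1, -6, 1, 4, 4
d²: 0, 4, 1, 36, 1, 16, 16; Σd² = 74
ρ = 1 − 6·74/(7·48) = 1 − 444/336 = -0.321

-0.321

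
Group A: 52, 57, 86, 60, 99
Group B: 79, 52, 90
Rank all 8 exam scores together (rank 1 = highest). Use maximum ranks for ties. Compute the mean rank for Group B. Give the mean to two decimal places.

4.67

Sorted (descending): 99, 90, 86, 79, 60, 57, 52, 52
The 2 values of 52 occupy positions 7–8 → each gets rank 8.
Group B values → pooled ranks: 79→4, 52→8, 90→2
Mean rank = (4 + 8 + 2) / 3 = 4.67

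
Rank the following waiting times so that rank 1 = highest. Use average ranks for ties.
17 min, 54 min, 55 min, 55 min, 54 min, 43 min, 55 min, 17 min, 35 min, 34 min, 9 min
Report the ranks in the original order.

Sorted (descending): 55, 55, 55, 54, 54, 43, 35, 34, 17, 17, 9
The 3 values of 55 occupy positions 1–3 → average rank 2.
The 2 values of 54 occupy positions 4–5 → average rank (4+5)/2 = 4.5.
The 2 values of 17 occupy positions 9–10 → average rank (9+10)/2 = 9.5.

9.5, 4.5, 2, 2, 4.5, 6, 2, 9.5, 7, 8, 11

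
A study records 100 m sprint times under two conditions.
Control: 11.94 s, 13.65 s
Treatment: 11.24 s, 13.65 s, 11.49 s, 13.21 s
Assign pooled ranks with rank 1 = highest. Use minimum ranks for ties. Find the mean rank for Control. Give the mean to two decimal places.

2.50

Sorted (descending): 13.65, 13.65, 13.21, 11.94, 11.49, 11.24
The 2 values of 13.65 occupy positions 1–2 → each gets rank 1.
Control values → pooled ranks: 11.94→4, 13.65→1
Mean rank = (4 + 1) / 2 = 2.50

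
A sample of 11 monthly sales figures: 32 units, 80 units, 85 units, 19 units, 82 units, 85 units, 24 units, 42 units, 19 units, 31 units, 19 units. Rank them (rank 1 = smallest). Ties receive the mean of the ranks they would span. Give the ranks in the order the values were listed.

6, 8, 10.5, 2, 9, 10.5, 4, 7, 2, 5, 2

Sorted (ascending): 19, 19, 19, 24, 31, 32, 42, 80, 82, 85, 85
The 3 values of 19 occupy positions 1–3 → average rank 2.
The 2 values of 85 occupy positions 10–11 → average rank (10+11)/2 = 10.5.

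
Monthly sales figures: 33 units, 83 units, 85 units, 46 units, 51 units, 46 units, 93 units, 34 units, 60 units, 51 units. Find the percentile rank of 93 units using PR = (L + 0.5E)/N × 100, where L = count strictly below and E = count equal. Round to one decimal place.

95.0

N = 10.
Strictly below 93: 9. Equal to 93: 1.
PR = (9 + 0.5·1)/10 × 100 = 95.0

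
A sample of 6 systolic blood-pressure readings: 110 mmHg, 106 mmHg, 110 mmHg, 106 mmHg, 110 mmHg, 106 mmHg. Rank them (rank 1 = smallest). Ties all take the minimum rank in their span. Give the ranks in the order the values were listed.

Sorted (ascending): 106, 106, 106, 110, 110, 110
The 3 values of 106 occupy positions 1–3 → each gets rank 1.
The 3 values of 110 occupy positions 4–6 → each gets rank 4.

4, 1, 4, 1, 4, 1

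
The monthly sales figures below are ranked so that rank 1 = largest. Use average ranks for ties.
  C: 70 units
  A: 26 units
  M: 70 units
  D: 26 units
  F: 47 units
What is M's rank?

1.5

Sorted (descending): 70, 70, 47, 26, 26
The 2 values of 70 occupy positions 1–2 → average rank (1+2)/2 = 1.5.
The 2 values of 26 occupy positions 4–5 → average rank (4+5)/2 = 4.5.
M has value 70 units → rank 1.5.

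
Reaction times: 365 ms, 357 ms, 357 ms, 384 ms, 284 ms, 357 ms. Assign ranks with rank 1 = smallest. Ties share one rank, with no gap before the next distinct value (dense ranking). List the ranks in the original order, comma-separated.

3, 2, 2, 4, 1, 2

Sorted (ascending): 284, 357, 357, 357, 365, 384
The 3 values of 357 share dense rank 2.
Remaining distinct values take the next consecutive integers.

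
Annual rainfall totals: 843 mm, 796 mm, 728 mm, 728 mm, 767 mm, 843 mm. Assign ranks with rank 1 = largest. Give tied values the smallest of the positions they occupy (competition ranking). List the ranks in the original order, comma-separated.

1, 3, 5, 5, 4, 1

Sorted (descending): 843, 843, 796, 767, 728, 728
The 2 values of 843 occupy positions 1–2 → each gets rank 1.
The 2 values of 728 occupy positions 5–6 → each gets rank 5.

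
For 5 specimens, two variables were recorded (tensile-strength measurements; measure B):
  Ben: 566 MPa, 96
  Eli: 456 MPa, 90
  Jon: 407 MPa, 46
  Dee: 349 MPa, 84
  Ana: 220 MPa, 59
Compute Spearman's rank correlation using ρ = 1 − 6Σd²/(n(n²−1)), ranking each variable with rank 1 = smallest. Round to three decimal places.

Ranks of variable 1: 5, 4, 3, 2, 1
Ranks of variable 2: 5, 4, 1, 3, 2
d = r₁ − r₂: 0, 0, 2, -1, -1
d²: 0, 0, 4, 1, 1; Σd² = 6
ρ = 1 − 6·6/(5·24) = 1 − 36/120 = 0.700

0.700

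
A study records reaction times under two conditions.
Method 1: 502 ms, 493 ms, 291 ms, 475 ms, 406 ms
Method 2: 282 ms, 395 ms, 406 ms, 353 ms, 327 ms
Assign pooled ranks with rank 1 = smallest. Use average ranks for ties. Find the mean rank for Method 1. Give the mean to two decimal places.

Sorted (ascending): 282, 291, 327, 353, 395, 406, 406, 475, 493, 502
The 2 values of 406 occupy positions 6–7 → average rank (6+7)/2 = 6.5.
Method 1 values → pooled ranks: 502→10, 493→9, 291→2, 475→8, 406→6.5
Mean rank = (10 + 9 + 2 + 8 + 6.5) / 5 = 7.10

7.10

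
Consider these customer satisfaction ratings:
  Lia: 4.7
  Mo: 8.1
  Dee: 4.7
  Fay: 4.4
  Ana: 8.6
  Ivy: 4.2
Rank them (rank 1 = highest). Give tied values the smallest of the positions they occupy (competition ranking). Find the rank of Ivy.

Sorted (descending): 8.6, 8.1, 4.7, 4.7, 4.4, 4.2
The 2 values of 4.7 occupy positions 3–4 → each gets rank 3.
Ivy has value 4.2 → rank 6.

6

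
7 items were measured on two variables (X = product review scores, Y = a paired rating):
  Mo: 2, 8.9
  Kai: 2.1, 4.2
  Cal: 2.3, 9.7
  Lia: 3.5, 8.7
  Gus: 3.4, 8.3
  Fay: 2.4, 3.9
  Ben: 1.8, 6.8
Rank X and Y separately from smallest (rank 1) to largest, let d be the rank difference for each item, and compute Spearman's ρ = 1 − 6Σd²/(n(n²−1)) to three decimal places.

0.036

Ranks of variable 1: 2, 3, 4, 7, 6, 5, 1
Ranks of variable 2: 6, 2, 7, 5, 4, 1, 3
d = r₁ − r₂: -4, 1, -3, 2, 2, 4, -2
d²: 16, 1, 9, 4, 4, 16, 4; Σd² = 54
ρ = 1 − 6·54/(7·48) = 1 − 324/336 = 0.036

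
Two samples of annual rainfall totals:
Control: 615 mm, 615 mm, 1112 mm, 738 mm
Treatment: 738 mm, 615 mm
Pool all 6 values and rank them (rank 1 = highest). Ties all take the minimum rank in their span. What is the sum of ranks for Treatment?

Sorted (descending): 1112, 738, 738, 615, 615, 615
The 2 values of 738 occupy positions 2–3 → each gets rank 2.
The 3 values of 615 occupy positions 4–6 → each gets rank 4.
Treatment values → pooled ranks: 738→2, 615→4
Rank sum = 2 + 4 = 6

6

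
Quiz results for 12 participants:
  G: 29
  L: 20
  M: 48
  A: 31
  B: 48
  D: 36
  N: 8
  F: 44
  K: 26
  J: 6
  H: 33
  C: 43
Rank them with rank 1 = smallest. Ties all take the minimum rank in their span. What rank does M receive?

Sorted (ascending): 6, 8, 20, 26, 29, 31, 33, 36, 43, 44, 48, 48
The 2 values of 48 occupy positions 11–12 → each gets rank 11.
M has value 48 → rank 11.

11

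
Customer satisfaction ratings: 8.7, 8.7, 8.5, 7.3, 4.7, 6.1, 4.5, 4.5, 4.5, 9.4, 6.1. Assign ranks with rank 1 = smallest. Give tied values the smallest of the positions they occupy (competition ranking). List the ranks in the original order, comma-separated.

9, 9, 8, 7, 4, 5, 1, 1, 1, 11, 5

Sorted (ascending): 4.5, 4.5, 4.5, 4.7, 6.1, 6.1, 7.3, 8.5, 8.7, 8.7, 9.4
The 3 values of 4.5 occupy positions 1–3 → each gets rank 1.
The 2 values of 6.1 occupy positions 5–6 → each gets rank 5.
The 2 values of 8.7 occupy positions 9–10 → each gets rank 9.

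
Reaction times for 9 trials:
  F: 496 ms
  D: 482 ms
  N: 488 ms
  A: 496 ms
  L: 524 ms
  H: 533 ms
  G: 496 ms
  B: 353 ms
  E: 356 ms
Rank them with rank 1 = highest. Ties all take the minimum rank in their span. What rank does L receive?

2

Sorted (descending): 533, 524, 496, 496, 496, 488, 482, 356, 353
The 3 values of 496 occupy positions 3–5 → each gets rank 3.
L has value 524 ms → rank 2.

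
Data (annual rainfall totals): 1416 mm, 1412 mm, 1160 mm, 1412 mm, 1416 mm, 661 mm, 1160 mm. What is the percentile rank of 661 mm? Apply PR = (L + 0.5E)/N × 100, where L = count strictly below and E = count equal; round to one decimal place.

N = 7.
Strictly below 661: 0. Equal to 661: 1.
PR = (0 + 0.5·1)/7 × 100 = 7.1

7.1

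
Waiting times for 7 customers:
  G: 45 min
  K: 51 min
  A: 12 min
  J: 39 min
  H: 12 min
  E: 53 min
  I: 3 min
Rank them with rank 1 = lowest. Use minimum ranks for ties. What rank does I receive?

Sorted (ascending): 3, 12, 12, 39, 45, 51, 53
The 2 values of 12 occupy positions 2–3 → each gets rank 2.
I has value 3 min → rank 1.

1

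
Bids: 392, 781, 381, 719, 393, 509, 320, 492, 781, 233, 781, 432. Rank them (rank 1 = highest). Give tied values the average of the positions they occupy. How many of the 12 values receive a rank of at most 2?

Sorted (descending): 781, 781, 781, 719, 509, 492, 432, 393, 392, 381, 320, 233
The 3 values of 781 occupy positions 1–3 → average rank 2.
Ranks ≤ 2: {2, 2, 2} → 3 values.

3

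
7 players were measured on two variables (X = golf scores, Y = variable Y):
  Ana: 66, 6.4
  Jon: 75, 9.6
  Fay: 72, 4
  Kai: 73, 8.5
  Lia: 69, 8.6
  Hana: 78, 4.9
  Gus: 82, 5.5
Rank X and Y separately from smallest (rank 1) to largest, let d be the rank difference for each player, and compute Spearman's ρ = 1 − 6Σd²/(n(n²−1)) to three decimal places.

Ranks of variable 1: 1, 5, 3, 4, 2, 6, 7
Ranks of variable 2: 4, 7, 1, 5, 6, 2, 3
d = r₁ − r₂: -3, -2, 2, -1, -4, 4, 4
d²: 9, 4, 4, 1, 16, 16, 16; Σd² = 66
ρ = 1 − 6·66/(7·48) = 1 − 396/336 = -0.179

-0.179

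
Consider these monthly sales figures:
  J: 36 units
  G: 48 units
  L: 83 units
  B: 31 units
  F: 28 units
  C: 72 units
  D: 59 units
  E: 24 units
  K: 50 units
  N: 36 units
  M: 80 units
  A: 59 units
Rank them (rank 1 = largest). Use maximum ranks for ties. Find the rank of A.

5

Sorted (descending): 83, 80, 72, 59, 59, 50, 48, 36, 36, 31, 28, 24
The 2 values of 59 occupy positions 4–5 → each gets rank 5.
The 2 values of 36 occupy positions 8–9 → each gets rank 9.
A has value 59 units → rank 5.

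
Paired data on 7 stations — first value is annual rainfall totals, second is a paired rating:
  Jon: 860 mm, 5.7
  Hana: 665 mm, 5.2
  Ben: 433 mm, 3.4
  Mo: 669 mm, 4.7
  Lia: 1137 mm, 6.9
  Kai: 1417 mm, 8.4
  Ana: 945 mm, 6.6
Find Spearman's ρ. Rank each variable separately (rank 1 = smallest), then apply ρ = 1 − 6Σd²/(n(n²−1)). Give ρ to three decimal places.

0.964

Ranks of variable 1: 4, 2, 1, 3, 6, 7, 5
Ranks of variable 2: 4, 3, 1, 2, 6, 7, 5
d = r₁ − r₂: 0, -1, 0, 1, 0, 0, 0
d²: 0, 1, 0, 1, 0, 0, 0; Σd² = 2
ρ = 1 − 6·2/(7·48) = 1 − 12/336 = 0.964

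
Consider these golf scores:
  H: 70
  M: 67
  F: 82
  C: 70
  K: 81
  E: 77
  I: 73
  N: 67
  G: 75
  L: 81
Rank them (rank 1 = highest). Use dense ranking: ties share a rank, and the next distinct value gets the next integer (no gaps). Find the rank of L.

Sorted (descending): 82, 81, 81, 77, 75, 73, 70, 70, 67, 67
The 2 values of 81 share dense rank 2.
The 2 values of 70 share dense rank 6.
The 2 values of 67 share dense rank 7.
Remaining distinct values take the next consecutive integers.
L has value 81 → rank 2.

2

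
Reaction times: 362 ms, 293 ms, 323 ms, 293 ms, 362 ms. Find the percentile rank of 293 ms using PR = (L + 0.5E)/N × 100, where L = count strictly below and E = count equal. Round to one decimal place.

20.0

N = 5.
Strictly below 293: 0. Equal to 293: 2.
PR = (0 + 0.5·2)/5 × 100 = 20.0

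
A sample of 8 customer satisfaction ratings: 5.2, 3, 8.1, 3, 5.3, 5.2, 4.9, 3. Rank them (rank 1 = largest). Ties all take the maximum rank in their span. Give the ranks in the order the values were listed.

4, 8, 1, 8, 2, 4, 5, 8

Sorted (descending): 8.1, 5.3, 5.2, 5.2, 4.9, 3, 3, 3
The 2 values of 5.2 occupy positions 3–4 → each gets rank 4.
The 3 values of 3 occupy positions 6–8 → each gets rank 8.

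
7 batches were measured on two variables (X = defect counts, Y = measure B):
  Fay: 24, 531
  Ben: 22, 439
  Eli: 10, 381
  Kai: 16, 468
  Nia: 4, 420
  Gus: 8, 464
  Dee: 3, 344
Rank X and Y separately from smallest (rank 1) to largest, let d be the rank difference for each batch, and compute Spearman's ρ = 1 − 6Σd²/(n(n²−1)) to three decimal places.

0.750

Ranks of variable 1: 7, 6, 4, 5, 2, 3, 1
Ranks of variable 2: 7, 4, 2, 6, 3, 5, 1
d = r₁ − r₂: 0, 2, 2, -1, -1, -2, 0
d²: 0, 4, 4, 1, 1, 4, 0; Σd² = 14
ρ = 1 − 6·14/(7·48) = 1 − 84/336 = 0.750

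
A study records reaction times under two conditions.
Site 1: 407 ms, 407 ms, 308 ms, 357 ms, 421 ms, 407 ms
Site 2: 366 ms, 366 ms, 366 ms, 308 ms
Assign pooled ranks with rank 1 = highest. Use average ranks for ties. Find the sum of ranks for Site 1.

27.5

Sorted (descending): 421, 407, 407, 407, 366, 366, 366, 357, 308, 308
The 3 values of 407 occupy positions 2–4 → average rank 3.
The 3 values of 366 occupy positions 5–7 → average rank 6.
The 2 values of 308 occupy positions 9–10 → average rank (9+10)/2 = 9.5.
Site 1 values → pooled ranks: 407→3, 407→3, 308→9.5, 357→8, 421→1, 407→3
Rank sum = 3 + 3 + 9.5 + 8 + 1 + 3 = 27.5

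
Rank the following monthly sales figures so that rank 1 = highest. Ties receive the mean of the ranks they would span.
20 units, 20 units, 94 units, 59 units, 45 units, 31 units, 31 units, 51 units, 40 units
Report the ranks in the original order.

Sorted (descending): 94, 59, 51, 45, 40, 31, 31, 20, 20
The 2 values of 31 occupy positions 6–7 → average rank (6+7)/2 = 6.5.
The 2 values of 20 occupy positions 8–9 → average rank (8+9)/2 = 8.5.

8.5, 8.5, 1, 2, 4, 6.5, 6.5, 3, 5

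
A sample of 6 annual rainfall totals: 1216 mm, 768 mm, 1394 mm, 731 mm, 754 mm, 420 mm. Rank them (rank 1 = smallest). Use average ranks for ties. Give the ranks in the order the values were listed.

Sorted (ascending): 420, 731, 754, 768, 1216, 1394
No ties — each value takes its position as its rank.

5, 4, 6, 2, 3, 1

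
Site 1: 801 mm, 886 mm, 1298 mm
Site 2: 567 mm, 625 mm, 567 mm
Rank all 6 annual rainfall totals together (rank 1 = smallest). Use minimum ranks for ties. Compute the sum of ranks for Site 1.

15

Sorted (ascending): 567, 567, 625, 801, 886, 1298
The 2 values of 567 occupy positions 1–2 → each gets rank 1.
Site 1 values → pooled ranks: 801→4, 886→5, 1298→6
Rank sum = 4 + 5 + 6 = 15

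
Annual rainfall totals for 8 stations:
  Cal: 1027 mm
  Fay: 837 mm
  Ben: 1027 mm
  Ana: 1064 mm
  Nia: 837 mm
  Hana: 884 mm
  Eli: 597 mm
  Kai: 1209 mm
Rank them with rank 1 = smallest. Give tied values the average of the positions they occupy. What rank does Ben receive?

5.5

Sorted (ascending): 597, 837, 837, 884, 1027, 1027, 1064, 1209
The 2 values of 837 occupy positions 2–3 → average rank (2+3)/2 = 2.5.
The 2 values of 1027 occupy positions 5–6 → average rank (5+6)/2 = 5.5.
Ben has value 1027 mm → rank 5.5.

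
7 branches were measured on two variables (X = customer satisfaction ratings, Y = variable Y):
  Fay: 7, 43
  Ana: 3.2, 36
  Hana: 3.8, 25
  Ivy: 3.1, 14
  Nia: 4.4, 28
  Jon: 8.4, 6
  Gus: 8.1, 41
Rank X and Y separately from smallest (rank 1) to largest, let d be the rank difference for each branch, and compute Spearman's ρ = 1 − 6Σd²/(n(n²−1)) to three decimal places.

0.107

Ranks of variable 1: 5, 2, 3, 1, 4, 7, 6
Ranks of variable 2: 7, 5, 3, 2, 4, 1, 6
d = r₁ − r₂: -2, -3, 0, -1, 0, 6, 0
d²: 4, 9, 0, 1, 0, 36, 0; Σd² = 50
ρ = 1 − 6·50/(7·48) = 1 − 300/336 = 0.107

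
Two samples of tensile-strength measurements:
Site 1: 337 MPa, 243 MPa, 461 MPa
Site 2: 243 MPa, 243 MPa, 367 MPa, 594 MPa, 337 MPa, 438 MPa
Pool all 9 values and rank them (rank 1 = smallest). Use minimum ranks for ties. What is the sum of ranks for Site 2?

28

Sorted (ascending): 243, 243, 243, 337, 337, 367, 438, 461, 594
The 3 values of 243 occupy positions 1–3 → each gets rank 1.
The 2 values of 337 occupy positions 4–5 → each gets rank 4.
Site 2 values → pooled ranks: 243→1, 243→1, 367→6, 594→9, 337→4, 438→7
Rank sum = 1 + 1 + 6 + 9 + 4 + 7 = 28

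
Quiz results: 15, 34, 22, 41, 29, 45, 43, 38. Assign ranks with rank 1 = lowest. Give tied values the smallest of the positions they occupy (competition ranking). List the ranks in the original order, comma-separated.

1, 4, 2, 6, 3, 8, 7, 5

Sorted (ascending): 15, 22, 29, 34, 38, 41, 43, 45
No ties — each value takes its position as its rank.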